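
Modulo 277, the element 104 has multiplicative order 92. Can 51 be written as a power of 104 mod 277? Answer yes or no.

51 ∈ ⟨104⟩ iff 51^92 ≡ 1 (mod 277), since |⟨104⟩| = 92.
51^92 mod 277 = 1.
Since 1 = 1, 51 lies in the subgroup.

yes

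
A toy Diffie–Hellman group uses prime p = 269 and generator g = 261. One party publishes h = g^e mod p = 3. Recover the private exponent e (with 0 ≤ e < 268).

Baby-step giant-step with m = ceil(sqrt(268)) = 17.
Baby table (261^j mod 269 for j=0..16):
  0:1  1:261  2:64  3:26  4:61  5:50  6:138  7:241
  8:224  9:91  10:79  11:175  12:214  13:171  14:246  15:184
  16:142
Giant step factor: 261^(-17) ≡ 130 (mod 269).
Scan 3·130^i mod 269 for i = 0, 1, …:
  i=0: 3   i=1: 121   i=2: 128   i=3: 231
  i=4: 171
Match at i=4, j=13: e = 4·17 + 13 = 81.

81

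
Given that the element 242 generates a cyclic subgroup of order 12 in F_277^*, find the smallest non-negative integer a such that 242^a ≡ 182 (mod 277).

11

Successive powers of 242 modulo 277:
  242^0=1  242^1=242  242^2=117  242^3=60  242^4=116  242^5=95
  242^6=276  242^7=35  242^8=160  242^9=217  242^10=161  242^11=182
So 242^11 ≡ 182 (mod 277), giving a = 11.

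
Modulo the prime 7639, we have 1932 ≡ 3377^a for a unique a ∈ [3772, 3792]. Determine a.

3773

Compute 3377^3772 mod 7639 = 7298, then multiply by 3377 repeatedly:
  3377^3772=7298  3377^3773=1932
Found 1932 at exponent 3773.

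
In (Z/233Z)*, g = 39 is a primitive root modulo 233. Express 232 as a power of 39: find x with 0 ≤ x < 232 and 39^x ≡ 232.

116

Baby-step giant-step with m = ceil(sqrt(232)) = 16.
Baby table (39^j mod 233 for j=0..15):
  0:1  1:39  2:123  3:137  4:217  5:75  6:129  7:138
  8:23  9:198  10:33  11:122  12:98  13:94  14:171  15:145
Giant step factor: 39^(-16) ≡ 37 (mod 233).
Scan 232·37^i mod 233 for i = 0, 1, …:
  i=0: 232   i=1: 196   i=2: 29   i=3: 141
  i=4: 91   i=5: 105   i=6: 157   i=7: 217
Match at i=7, j=4: x = 7·16 + 4 = 116.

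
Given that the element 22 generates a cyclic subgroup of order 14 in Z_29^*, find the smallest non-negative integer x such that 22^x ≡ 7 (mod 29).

Successive powers of 22 modulo 29:
  22^0=1  22^1=22  22^2=20  22^3=5  22^4=23  22^5=13
  22^6=25  22^7=28  22^8=7
So 22^8 ≡ 7 (mod 29), giving x = 8.

8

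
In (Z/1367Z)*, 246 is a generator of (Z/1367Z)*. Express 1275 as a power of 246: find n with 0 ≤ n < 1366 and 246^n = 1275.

Baby-step giant-step with m = ceil(sqrt(1366)) = 37.
Baby table (246^j mod 1367 for j=0..36):
  0:1  1:246  2:368  3:306  4:91  5:514  6:680  7:506
  8:79  9:296  10:365  11:935  12:354  13:963  14:407  15:331
  16:773  17:145  18:128  19:47  20:626  21:892  22:712  23:176
  24:919  25:519  26:543  27:979  28:242  29:751  30:201  31:234
  32:150  33:1358  34:520  35:789  36:1347
Giant step factor: 246^(-37) ≡ 1140 (mod 1367).
Scan 1275·1140^i mod 1367 for i = 0, 1, …:
  i=0: 1275   i=1: 379   i=2: 88   i=3: 529
  i=4: 213   i=5: 861   i=6: 34   i=7: 484
  i=8: 859   i=9: 488     …   i=22: 556
  i=23: 919
Match at i=23, j=24: n = 23·37 + 24 = 875.

875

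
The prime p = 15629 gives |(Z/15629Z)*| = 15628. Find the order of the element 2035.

The order of 2035 must divide p − 1 = 15628 = 2^2 · 3907.
Divisors: 1, 2, 4, 3907, 7814, 15628.
Check each in increasing order: 2035^1 ≡ 2035;  2035^2 ≡ 15169;  2035^4 ≡ 8423;  2035^3907 ≡ 7752;  2035^7814 ≡ 15628;  2035^15628 ≡ 1.
Smallest exponent giving 1 is 15628.

15628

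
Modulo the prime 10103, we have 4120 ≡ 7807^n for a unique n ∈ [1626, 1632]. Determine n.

1630

Compute 7807^1626 mod 10103 = 3557, then multiply by 7807 repeatedly:
  7807^1626=3557  7807^1627=6455  7807^1628=421  7807^1629=3272  7807^1630=4120
Found 4120 at exponent 1630.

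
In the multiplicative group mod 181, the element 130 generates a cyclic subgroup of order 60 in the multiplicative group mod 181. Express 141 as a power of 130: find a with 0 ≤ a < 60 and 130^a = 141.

49

Baby-step giant-step with m = ceil(sqrt(60)) = 8.
Baby table (130^j mod 181 for j=0..7):
  0:1  1:130  2:67  3:22  4:145  5:26  6:122  7:113
Giant step factor: 130^(-8) ≡ 25 (mod 181).
Scan 141·25^i mod 181 for i = 0, 1, …:
  i=0: 141   i=1: 86   i=2: 159   i=3: 174
  i=4: 6   i=5: 150   i=6: 130
Match at i=6, j=1: a = 6·8 + 1 = 49.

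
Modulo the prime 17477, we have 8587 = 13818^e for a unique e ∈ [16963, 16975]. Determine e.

16972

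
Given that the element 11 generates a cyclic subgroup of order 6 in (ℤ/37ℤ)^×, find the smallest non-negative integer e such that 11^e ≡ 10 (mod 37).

2

Successive powers of 11 modulo 37:
  11^0=1  11^1=11  11^2=10
So 11^2 ≡ 10 (mod 37), giving e = 2.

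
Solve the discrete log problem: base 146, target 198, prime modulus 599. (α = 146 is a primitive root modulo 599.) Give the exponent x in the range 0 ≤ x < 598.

Baby-step giant-step with m = ceil(sqrt(598)) = 25.
Baby table (146^j mod 599 for j=0..24):
  0:1  1:146  2:351  3:331  4:406  5:574  6:543  7:210
  8:111  9:33  10:26  11:202  12:141  13:220  14:373  15:548
  16:341  17:69  18:490  19:259  20:77  21:460  22:72  23:329
  24:114
Giant step factor: 146^(-25) ≡ 482 (mod 599).
Scan 198·482^i mod 599 for i = 0, 1, …:
  i=0: 198   i=1: 195   i=2: 546   i=3: 211
  i=4: 471   i=5: 1
Match at i=5, j=0: x = 5·25 + 0 = 125.

125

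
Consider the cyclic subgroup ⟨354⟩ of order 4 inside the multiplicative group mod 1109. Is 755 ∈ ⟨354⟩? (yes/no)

⟨354⟩ has order 4; its elements mod 1109 are {1, 354, 755, 1108}.
755 is in this set.

yes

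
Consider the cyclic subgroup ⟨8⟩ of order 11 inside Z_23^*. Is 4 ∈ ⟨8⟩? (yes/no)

yes

⟨8⟩ has order 11; its elements mod 23 are {1, 2, 3, 4, 6, 8, 9, 12, 13, 16, 18}.
4 is in this set.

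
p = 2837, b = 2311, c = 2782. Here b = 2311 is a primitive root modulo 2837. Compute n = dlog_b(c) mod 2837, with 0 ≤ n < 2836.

2262

Baby-step giant-step with m = ceil(sqrt(2836)) = 54.
Baby table (2311^j mod 2837 for j=0..53):
  0:1  1:2311  2:1487  3:850  4:1146  5:1485  6:1902  7:1009
  8:2622  9:2447  10:876  11:1655  12:429  13:1306  14:2435  15:1514
  16:833  17:1577  18:1739  19:1637  20:1386  21:73  22:1320  23:745
  24:2473  25:1385  26:599  27:2670  28:2732  29:1327  30:2737  31:1534
  32:1661  33:110  34:1717  35:1861  36:2716  37:1232  38:1641  39:2119
  40:347  41:1883  42:2492  43:2739  44:482  45:1798  46:1810  47:1172
  48:1994  49:846  50:413  51:1211  52:1339  53:2099
Giant step factor: 2311^(-54) ≡ 2200 (mod 2837).
Scan 2782·2200^i mod 2837 for i = 0, 1, …:
  i=0: 2782   i=1: 991   i=2: 1384   i=3: 699
  i=4: 146   i=5: 619   i=6: 40   i=7: 53
  i=8: 283   i=9: 1297     …   i=40: 2629
  i=41: 1994
Match at i=41, j=48: n = 41·54 + 48 = 2262.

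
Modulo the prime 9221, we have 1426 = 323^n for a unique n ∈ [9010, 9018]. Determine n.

9016

Compute 323^9010 mod 9221 = 4701, then multiply by 323 repeatedly:
  323^9010=4701  323^9011=6179  323^9012=4081  323^9013=8781  323^9014=5416
  323^9015=6599  323^9016=1426
Found 1426 at exponent 9016.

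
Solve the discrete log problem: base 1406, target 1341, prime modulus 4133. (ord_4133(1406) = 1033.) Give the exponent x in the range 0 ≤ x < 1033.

Baby-step giant-step with m = ceil(sqrt(1033)) = 33.
Baby table (1406^j mod 4133 for j=0..32):
  0:1  1:1406  2:1262  3:1315  4:1439  5:2197  6:1631  7:3504
  8:88  9:3871  10:3598  11:4129  12:2642  13:3218  14:3006  15:2510
  16:3611  17:1742  18:2516  19:3781  20:1048  21:2140  22:16  23:1831
  24:3660  25:375  26:2359  27:2088  28:1298  29:2335  30:1408  31:4074
  32:3839
Giant step factor: 1406^(-33) ≡ 2906 (mod 4133).
Scan 1341·2906^i mod 4133 for i = 0, 1, …:
  i=0: 1341   i=1: 3660
Match at i=1, j=24: x = 1·33 + 24 = 57.

57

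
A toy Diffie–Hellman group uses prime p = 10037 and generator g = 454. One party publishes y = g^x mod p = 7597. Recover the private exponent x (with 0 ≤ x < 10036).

5997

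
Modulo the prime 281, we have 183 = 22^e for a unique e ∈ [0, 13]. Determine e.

4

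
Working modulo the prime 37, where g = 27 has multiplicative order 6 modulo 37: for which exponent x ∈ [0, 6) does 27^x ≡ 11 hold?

5

Successive powers of 27 modulo 37:
  27^0=1  27^1=27  27^2=26  27^3=36  27^4=10  27^5=11
So 27^5 ≡ 11 (mod 37), giving x = 5.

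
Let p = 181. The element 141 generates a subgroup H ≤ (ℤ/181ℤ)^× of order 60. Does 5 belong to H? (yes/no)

5 ∈ ⟨141⟩ iff 5^60 ≡ 1 (mod 181), since |⟨141⟩| = 60.
5^60 mod 181 = 1.
Since 1 = 1, 5 lies in the subgroup.

yes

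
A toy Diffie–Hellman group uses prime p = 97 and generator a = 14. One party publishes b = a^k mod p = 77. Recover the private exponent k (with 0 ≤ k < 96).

21

Baby-step giant-step with m = ceil(sqrt(96)) = 10.
Baby table (14^j mod 97 for j=0..9):
  0:1  1:14  2:2  3:28  4:4  5:56  6:8  7:15
  8:16  9:30
Giant step factor: 14^(-10) ≡ 94 (mod 97).
Scan 77·94^i mod 97 for i = 0, 1, …:
  i=0: 77   i=1: 60   i=2: 14
Match at i=2, j=1: k = 2·10 + 1 = 21.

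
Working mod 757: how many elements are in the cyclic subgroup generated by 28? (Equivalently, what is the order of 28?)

6

The order of 28 must divide p − 1 = 756 = 2^2 · 3^3 · 7.
Divisors: 1, 2, 3, 4, 6, 7, 9, 12, 14, 18, 21, 27, 28, 36, 42, 54, 63, 84, 108, 126, 189, 252, 378, 756.
Check each in increasing order: 28^1 ≡ 28;  28^2 ≡ 27;  28^3 ≡ 756;  28^4 ≡ 729;  28^6 ≡ 1.
Smallest exponent giving 1 is 6.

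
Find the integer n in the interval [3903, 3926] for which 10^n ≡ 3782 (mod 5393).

3917

Compute 10^3903 mod 5393 = 4278, then multiply by 10 repeatedly:
  10^3903=4278  10^3904=5029  10^3905=1753  10^3906=1351  10^3907=2724
  10^3908=275  10^3909=2750  10^3910=535  10^3911=5350  10^3912=4963
  10^3913=1093  10^3914=144  10^3915=1440  10^3916=3614  10^3917=3782
Found 3782 at exponent 3917.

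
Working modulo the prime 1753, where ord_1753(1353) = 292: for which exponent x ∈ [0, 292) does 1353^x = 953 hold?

259

Baby-step giant-step with m = ceil(sqrt(292)) = 18.
Baby table (1353^j mod 1753 for j=0..17):
  0:1  1:1353  2:477  3:277  4:1392  5:654  6:1350  7:1677
  8:599  9:561  10:1737  11:1141  12:1133  13:827  14:517  15:54
  16:1189  17:1216
Giant step factor: 1353^(-18) ≡ 625 (mod 1753).
Scan 953·625^i mod 1753 for i = 0, 1, …:
  i=0: 953   i=1: 1358   i=2: 298   i=3: 432
  i=4: 38   i=5: 961   i=6: 1099   i=7: 1452
  i=8: 1199   i=9: 844     …   i=13: 889
  i=14: 1677
Match at i=14, j=7: x = 14·18 + 7 = 259.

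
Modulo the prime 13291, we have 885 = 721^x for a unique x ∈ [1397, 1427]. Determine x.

Compute 721^1397 mod 13291 = 4571, then multiply by 721 repeatedly:
  721^1397=4571  721^1398=12814  721^1399=1649  721^1400=6030  721^1401=1473
  721^1402=12044  721^1403=4701  721^1404=216  721^1405=9535  721^1406=3288
  721^1407=4850  721^1408=1317  721^1409=5896  721^1410=11187  721^1411=11481
  721^1412=10799  721^1413=10844  721^1414=3416  721^1415=4101  721^1416=6219
  721^1417=4832  721^1418=1630  721^1419=5622  721^1420=12998  721^1421=1403
  721^1422=1447  721^1423=6589  721^1424=5782  721^1425=8739  721^1426=885
Found 885 at exponent 1426.

1426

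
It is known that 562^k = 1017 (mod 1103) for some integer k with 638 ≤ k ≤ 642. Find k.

Compute 562^638 mod 1103 = 584, then multiply by 562 repeatedly:
  562^638=584  562^639=617  562^640=412  562^641=1017
Found 1017 at exponent 641.

641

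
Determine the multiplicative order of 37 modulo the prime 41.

The order of 37 must divide p − 1 = 40 = 2^3 · 5.
Divisors: 1, 2, 4, 5, 8, 10, 20, 40.
Check each in increasing order: 37^1 ≡ 37;  37^2 ≡ 16;  37^4 ≡ 10;  37^5 ≡ 1.
Smallest exponent giving 1 is 5.

5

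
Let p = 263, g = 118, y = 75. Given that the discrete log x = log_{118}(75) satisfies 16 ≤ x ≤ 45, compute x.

38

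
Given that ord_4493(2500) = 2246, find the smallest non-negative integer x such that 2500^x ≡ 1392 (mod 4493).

1480

Baby-step giant-step with m = ceil(sqrt(2246)) = 48.
Baby table (2500^j mod 4493 for j=0..47):
  0:1  1:2500  2:237  3:3917  4:2253  5:2771  6:3787  7:749
  8:3412  9:2286  10:4397  11:2622  12:4206  13:1380  14:3869  15:3564
  16:381  17:4477  18:437  19:701  20:230  21:4389  22:594  23:2310
  24:1495  25:3817  26:3861  27:1536  28:2978  29:99  30:385  31:998
  32:1385  33:2890  34:256  35:1994  36:2263  37:813  38:1664  39:3975
  40:3477  41:3038  42:1830  43:1126  44:2382  45:1775  46:2909  47:2826
Giant step factor: 2500^(-48) ≡ 1334 (mod 4493).
Scan 1392·1334^i mod 4493 for i = 0, 1, …:
  i=0: 1392   i=1: 1319   i=2: 2783   i=3: 1304
  i=4: 745   i=5: 877   i=6: 1738   i=7: 104
  i=8: 3946   i=9: 2661     …   i=29: 3758
  i=30: 3477
Match at i=30, j=40: x = 30·48 + 40 = 1480.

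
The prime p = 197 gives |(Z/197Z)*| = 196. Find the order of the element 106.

The order of 106 must divide p − 1 = 196 = 2^2 · 7^2.
Divisors: 1, 2, 4, 7, 14, 28, 49, 98, 196.
Check each in increasing order: 106^1 ≡ 106;  106^2 ≡ 7;  106^4 ≡ 49;  106^7 ≡ 110;  106^14 ≡ 83;  106^28 ≡ 191;  106^49 ≡ 183;  106^98 ≡ 196;  106^196 ≡ 1.
Smallest exponent giving 1 is 196.

196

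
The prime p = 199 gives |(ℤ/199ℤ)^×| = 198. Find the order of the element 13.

The order of 13 must divide p − 1 = 198 = 2 · 3^2 · 11.
Divisors: 1, 2, 3, 6, 9, 11, 18, 22, 33, 66, 99, 198.
Check each in increasing order: 13^1 ≡ 13;  13^2 ≡ 169;  13^3 ≡ 8;  13^6 ≡ 64;  13^9 ≡ 114;  13^11 ≡ 162;  13^18 ≡ 61;  13^22 ≡ 175;  13^33 ≡ 92;  13^66 ≡ 106;  13^99 ≡ 1.
Smallest exponent giving 1 is 99.

99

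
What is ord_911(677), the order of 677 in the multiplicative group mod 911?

910

The order of 677 must divide p − 1 = 910 = 2 · 5 · 7 · 13.
Divisors: 1, 2, 5, 7, 10, 13, 14, 26, 35, 65, 70, 91, 130, 182, 455, 910.
Check each in increasing order: 677^1 ≡ 677;  677^2 ≡ 96;  677^5 ≡ 704;  677^7 ≡ 170;  677^10 ≡ 32;  677^13 ≡ 842;  677^14 ≡ 659;  677^26 ≡ 206;  677^35 ≡ 330;  677^65 ≡ 781;  677^70 ≡ 491;  677^91 ≡ 550;  677^130 ≡ 502;  677^182 ≡ 48;  677^455 ≡ 910;  677^910 ≡ 1.
Smallest exponent giving 1 is 910.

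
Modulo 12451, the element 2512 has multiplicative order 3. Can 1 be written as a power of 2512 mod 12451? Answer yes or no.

yes

1 ∈ ⟨2512⟩ iff 1^3 ≡ 1 (mod 12451), since |⟨2512⟩| = 3.
1^3 mod 12451 = 1.
Since 1 = 1, 1 lies in the subgroup.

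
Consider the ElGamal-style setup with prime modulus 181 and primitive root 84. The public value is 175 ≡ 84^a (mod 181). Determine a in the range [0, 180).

39

Baby-step giant-step with m = ceil(sqrt(180)) = 14.
Baby table (84^j mod 181 for j=0..13):
  0:1  1:84  2:178  3:110  4:9  5:32  6:154  7:85
  8:81  9:107  10:119  11:41  12:5  13:58
Giant step factor: 84^(-14) ≡ 12 (mod 181).
Scan 175·12^i mod 181 for i = 0, 1, …:
  i=0: 175   i=1: 109   i=2: 41
Match at i=2, j=11: a = 2·14 + 11 = 39.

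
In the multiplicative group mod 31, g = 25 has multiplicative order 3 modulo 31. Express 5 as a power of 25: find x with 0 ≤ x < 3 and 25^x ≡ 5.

2

Successive powers of 25 modulo 31:
  25^0=1  25^1=25  25^2=5
So 25^2 ≡ 5 (mod 31), giving x = 2.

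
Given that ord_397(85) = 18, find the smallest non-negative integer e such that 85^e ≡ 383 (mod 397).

17

Successive powers of 85 modulo 397:
  85^0=1  85^1=85  85^2=79  85^3=363  85^4=286  85^5=93
  85^6=362  85^7=201  85^8=14  85^9=396  85^10=312  85^11=318
  85^12=34  85^13=111  85^14=304  85^15=35  85^16=196  85^17=383
So 85^17 ≡ 383 (mod 397), giving e = 17.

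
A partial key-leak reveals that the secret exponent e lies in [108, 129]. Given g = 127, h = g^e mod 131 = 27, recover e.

108

Compute 127^108 mod 131 = 27, then multiply by 127 repeatedly:
  127^108=27
Found 27 at exponent 108.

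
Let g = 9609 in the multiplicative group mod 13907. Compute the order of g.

6953

The order of 9609 must divide p − 1 = 13906 = 2 · 17 · 409.
Divisors: 1, 2, 17, 34, 409, 818, 6953, 13906.
Check each in increasing order: 9609^1 ≡ 9609;  9609^2 ≡ 4308;  9609^17 ≡ 1685;  9609^34 ≡ 2197;  9609^409 ≡ 6486;  9609^818 ≡ 13428;  9609^6953 ≡ 1.
Smallest exponent giving 1 is 6953.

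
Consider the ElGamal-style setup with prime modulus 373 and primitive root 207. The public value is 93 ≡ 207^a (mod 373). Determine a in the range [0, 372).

56

Baby-step giant-step with m = ceil(sqrt(372)) = 20.
Baby table (207^j mod 373 for j=0..19):
  0:1  1:207  2:327  3:176  4:251  5:110  6:17  7:162
  8:337  9:8  10:164  11:5  12:289  13:143  14:134  15:136
  16:177  17:85  18:64  19:193
Giant step factor: 207^(-20) ≡ 28 (mod 373).
Scan 93·28^i mod 373 for i = 0, 1, …:
  i=0: 93   i=1: 366   i=2: 177
Match at i=2, j=16: a = 2·20 + 16 = 56.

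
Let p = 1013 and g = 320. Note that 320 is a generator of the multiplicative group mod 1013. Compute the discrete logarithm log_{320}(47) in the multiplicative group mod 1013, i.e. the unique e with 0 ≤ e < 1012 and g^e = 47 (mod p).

843

Baby-step giant-step with m = ceil(sqrt(1012)) = 32.
Baby table (320^j mod 1013 for j=0..31):
  0:1  1:320  2:87  3:489  4:478  5:1010  6:53  7:752
  8:559  9:592  10:9  11:854  12:783  13:349  14:250  15:986
  16:477  17:690  18:979  19:263  20:81  21:595  22:969  23:102
  24:224  25:770  26:241  27:132  28:707  29:341  30:729  31:290
Giant step factor: 320^(-32) ≡ 903 (mod 1013).
Scan 47·903^i mod 1013 for i = 0, 1, …:
  i=0: 47   i=1: 908   i=2: 407   i=3: 815
  i=4: 507   i=5: 958   i=6: 985   i=7: 41
  i=8: 555   i=9: 743     …   i=25: 158
  i=26: 854
Match at i=26, j=11: e = 26·32 + 11 = 843.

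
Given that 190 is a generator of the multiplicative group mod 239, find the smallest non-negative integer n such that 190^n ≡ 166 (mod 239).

Baby-step giant-step with m = ceil(sqrt(238)) = 16.
Baby table (190^j mod 239 for j=0..15):
  0:1  1:190  2:11  3:178  4:121  5:46  6:136  7:28
  8:62  9:69  10:204  11:42  12:93  13:223  14:67  15:63
Giant step factor: 190^(-16) ≡ 12 (mod 239).
Scan 166·12^i mod 239 for i = 0, 1, …:
  i=0: 166   i=1: 80   i=2: 4   i=3: 48
  i=4: 98   i=5: 220   i=6: 11
Match at i=6, j=2: n = 6·16 + 2 = 98.

98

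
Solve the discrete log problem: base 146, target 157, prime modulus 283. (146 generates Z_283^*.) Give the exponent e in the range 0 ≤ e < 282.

Baby-step giant-step with m = ceil(sqrt(282)) = 17.
Baby table (146^j mod 283 for j=0..16):
  0:1  1:146  2:91  3:268  4:74  5:50  6:225  7:22
  8:99  9:21  10:236  11:213  12:251  13:139  14:201  15:197
  16:179
Giant step factor: 146^(-17) ≡ 26 (mod 283).
Scan 157·26^i mod 283 for i = 0, 1, …:
  i=0: 157   i=1: 120   i=2: 7   i=3: 182
  i=4: 204   i=5: 210   i=6: 83   i=7: 177
  i=8: 74
Match at i=8, j=4: e = 8·17 + 4 = 140.

140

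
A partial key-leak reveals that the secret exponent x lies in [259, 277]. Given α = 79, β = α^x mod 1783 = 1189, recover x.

273

Compute 79^259 mod 1783 = 637, then multiply by 79 repeatedly:
  79^259=637  79^260=399  79^261=1210  79^262=1091  79^263=605
  79^264=1437  79^265=1194  79^266=1610  79^267=597  79^268=805
  79^269=1190  79^270=1294  79^271=595  79^272=647  79^273=1189
Found 1189 at exponent 273.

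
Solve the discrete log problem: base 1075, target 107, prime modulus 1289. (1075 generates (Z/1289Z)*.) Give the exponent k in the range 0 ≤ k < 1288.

Baby-step giant-step with m = ceil(sqrt(1288)) = 36.
Baby table (1075^j mod 1289 for j=0..35):
  0:1  1:1075  2:681  3:1212  4:1010  5:412  6:773  7:859
  8:501  9:1062  10:885  11:93  12:722  13:172  14:573  15:1122
  16:935  17:994  18:1258  19:189  20:802  21:1098  22:915  23:118
  24:528  25:440  26:1226  27:592  28:923  29:984  30:820  31:1113
  32:283  33:21  34:662  35:122
Giant step factor: 1075^(-36) ≡ 224 (mod 1289).
Scan 107·224^i mod 1289 for i = 0, 1, …:
  i=0: 107   i=1: 766   i=2: 147   i=3: 703
  i=4: 214   i=5: 243   i=6: 294   i=7: 117
  i=8: 428   i=9: 486     …   i=20: 846
  i=21: 21
Match at i=21, j=33: k = 21·36 + 33 = 789.

789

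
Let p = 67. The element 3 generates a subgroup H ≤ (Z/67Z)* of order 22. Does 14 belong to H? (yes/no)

yes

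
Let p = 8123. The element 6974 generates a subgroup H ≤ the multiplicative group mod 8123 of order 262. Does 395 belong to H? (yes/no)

no

395 ∈ ⟨6974⟩ iff 395^262 ≡ 1 (mod 8123), since |⟨6974⟩| = 262.
395^262 mod 8123 = 1928.
Since 1928 ≠ 1, 395 does not lie in the subgroup.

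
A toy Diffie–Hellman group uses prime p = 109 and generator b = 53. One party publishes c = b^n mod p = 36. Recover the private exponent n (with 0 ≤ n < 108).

86

Baby-step giant-step with m = ceil(sqrt(108)) = 11.
Baby table (53^j mod 109 for j=0..10):
  0:1  1:53  2:84  3:92  4:80  5:98  6:71  7:57
  8:78  9:101  10:12
Giant step factor: 53^(-11) ≡ 6 (mod 109).
Scan 36·6^i mod 109 for i = 0, 1, …:
  i=0: 36   i=1: 107   i=2: 97   i=3: 37
  i=4: 4   i=5: 24   i=6: 35   i=7: 101
Match at i=7, j=9: n = 7·11 + 9 = 86.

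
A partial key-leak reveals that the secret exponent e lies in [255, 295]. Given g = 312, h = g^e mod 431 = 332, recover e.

Compute 312^255 mod 431 = 323, then multiply by 312 repeatedly:
  312^255=323  312^256=353  312^257=231  312^258=95  312^259=332
Found 332 at exponent 259.

259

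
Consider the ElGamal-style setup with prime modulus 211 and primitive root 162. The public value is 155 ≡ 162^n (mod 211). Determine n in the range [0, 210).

Baby-step giant-step with m = ceil(sqrt(210)) = 15.
Baby table (162^j mod 211 for j=0..14):
  0:1  1:162  2:80  3:89  4:70  5:157  6:114  7:111
  8:47  9:18  10:173  11:174  12:125  13:205  14:83
Giant step factor: 162^(-15) ≡ 40 (mod 211).
Scan 155·40^i mod 211 for i = 0, 1, …:
  i=0: 155   i=1: 81   i=2: 75   i=3: 46
  i=4: 152   i=5: 172   i=6: 128   i=7: 56
  i=8: 130   i=9: 136   i=10: 165   i=11: 59
  i=12: 39   i=13: 83
Match at i=13, j=14: n = 13·15 + 14 = 209.

209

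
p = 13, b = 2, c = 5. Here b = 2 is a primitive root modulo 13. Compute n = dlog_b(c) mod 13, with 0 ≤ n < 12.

9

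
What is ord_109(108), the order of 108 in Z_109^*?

2

The order of 108 must divide p − 1 = 108 = 2^2 · 3^3.
Divisors: 1, 2, 3, 4, 6, 9, 12, 18, 27, 36, 54, 108.
Check each in increasing order: 108^1 ≡ 108;  108^2 ≡ 1.
Smallest exponent giving 1 is 2.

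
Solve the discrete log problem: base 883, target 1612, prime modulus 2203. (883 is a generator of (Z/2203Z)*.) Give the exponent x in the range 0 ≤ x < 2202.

562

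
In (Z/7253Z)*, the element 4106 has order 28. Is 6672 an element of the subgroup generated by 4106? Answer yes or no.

no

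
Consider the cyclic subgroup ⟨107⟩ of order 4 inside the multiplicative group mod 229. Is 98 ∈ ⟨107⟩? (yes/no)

no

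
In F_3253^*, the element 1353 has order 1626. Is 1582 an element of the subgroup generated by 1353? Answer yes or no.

no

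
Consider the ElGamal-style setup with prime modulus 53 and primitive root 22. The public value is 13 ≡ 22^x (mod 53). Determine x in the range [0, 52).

48

Baby-step giant-step with m = ceil(sqrt(52)) = 8.
Baby table (22^j mod 53 for j=0..7):
  0:1  1:22  2:7  3:48  4:49  5:18  6:25  7:20
Giant step factor: 22^(-8) ≡ 10 (mod 53).
Scan 13·10^i mod 53 for i = 0, 1, …:
  i=0: 13   i=1: 24   i=2: 28   i=3: 15
  i=4: 44   i=5: 16   i=6: 1
Match at i=6, j=0: x = 6·8 + 0 = 48.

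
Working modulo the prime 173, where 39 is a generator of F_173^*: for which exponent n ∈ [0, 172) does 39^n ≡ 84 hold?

Baby-step giant-step with m = ceil(sqrt(172)) = 14.
Baby table (39^j mod 173 for j=0..13):
  0:1  1:39  2:137  3:153  4:85  5:28  6:54  7:30
  8:132  9:131  10:92  11:128  12:148  13:63
Giant step factor: 39^(-14) ≡ 89 (mod 173).
Scan 84·89^i mod 173 for i = 0, 1, …:
  i=0: 84   i=1: 37   i=2: 6   i=3: 15
  i=4: 124   i=5: 137
Match at i=5, j=2: n = 5·14 + 2 = 72.

72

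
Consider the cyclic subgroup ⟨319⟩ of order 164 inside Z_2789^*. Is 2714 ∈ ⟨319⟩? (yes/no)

2714 ∈ ⟨319⟩ iff 2714^164 ≡ 1 (mod 2789), since |⟨319⟩| = 164.
2714^164 mod 2789 = 1057.
Since 1057 ≠ 1, 2714 does not lie in the subgroup.

no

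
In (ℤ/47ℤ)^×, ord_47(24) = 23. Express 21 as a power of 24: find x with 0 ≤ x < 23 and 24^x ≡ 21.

15

Successive powers of 24 modulo 47:
  24^0=1  24^1=24  24^2=12  24^3=6  24^4=3  24^5=25
  24^6=36  24^7=18  24^8=9  24^9=28  24^10=14  24^11=7
  24^12=27  24^13=37  24^14=42  24^15=21
So 24^15 ≡ 21 (mod 47), giving x = 15.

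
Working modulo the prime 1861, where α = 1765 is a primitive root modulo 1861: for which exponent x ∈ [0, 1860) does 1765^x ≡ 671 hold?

86

Baby-step giant-step with m = ceil(sqrt(1860)) = 44.
Baby table (1765^j mod 1861 for j=0..43):
  0:1  1:1765  2:1772  3:1100  4:477  5:733  6:350  7:1759
  8:487  9:1634  10:1321  11:1593  12:1535  13:1520  14:1099  15:573
  16:822  17:1111  18:1282  19:1615  20:1284  21:1423  22:1106  23:1762
  24:199  25:1367  26:899  27:1163  28:12  29:709  30:793  31:173
  32:141  33:1352  34:478  35:637  36:261  37:998  38:964  39:506
  40:1671  41:1491  42:161  43:1293
Giant step factor: 1765^(-44) ≡ 799 (mod 1861).
Scan 671·799^i mod 1861 for i = 0, 1, …:
  i=0: 671   i=1: 161
Match at i=1, j=42: x = 1·44 + 42 = 86.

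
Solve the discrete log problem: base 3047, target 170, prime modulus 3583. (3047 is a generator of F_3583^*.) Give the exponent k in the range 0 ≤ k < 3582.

3235

Baby-step giant-step with m = ceil(sqrt(3582)) = 60.
Baby table (3047^j mod 3583 for j=0..59):
  0:1  1:3047  2:656  3:3101  4:376  5:2695  6:3012  7:1501
  8:1639  9:2914  10:284  11:1845  12:3571  13:2849  14:2877  15:2201
  16:2654  17:3490  18:3269  19:3486  20:1830  21:862  22:175  23:2941
  24:144  25:1642  26:1306  27:2252  28:399  29:1116  30:185  31:1164
  32:3121  33:405  34:1483  35:538  36:1855  37:1794  38:2243  39:1640
  40:2378  41:940  42:1363  43:364  44:1961  45:2306  46:119  47:710
  48:2821  49:3553  50:1748  51:1818  52:128  53:3052  54:1559  55:2798
  56:1549  57:992  58:2155  59:2229
Giant step factor: 3047^(-60) ≡ 317 (mod 3583).
Scan 170·317^i mod 3583 for i = 0, 1, …:
  i=0: 170   i=1: 145   i=2: 2969   i=3: 2427
  i=4: 2597   i=5: 2742   i=6: 2128   i=7: 972
  i=8: 3569   i=9: 2728     …   i=52: 2292
  i=53: 2798
Match at i=53, j=55: k = 53·60 + 55 = 3235.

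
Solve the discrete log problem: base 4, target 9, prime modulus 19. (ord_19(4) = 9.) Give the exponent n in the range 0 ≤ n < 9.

Successive powers of 4 modulo 19:
  4^0=1  4^1=4  4^2=16  4^3=7  4^4=9
So 4^4 ≡ 9 (mod 19), giving n = 4.

4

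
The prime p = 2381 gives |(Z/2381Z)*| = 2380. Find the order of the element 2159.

2380

The order of 2159 must divide p − 1 = 2380 = 2^2 · 5 · 7 · 17.
Divisors: 1, 2, 4, 5, 7, 10, 14, 17, 20, 28, 34, 35, 68, 70, 85, 119, 140, 170, 238, 340, 476, 595, 1190, 2380.
Check each in increasing order: 2159^1 ≡ 2159;  2159^2 ≡ 1664;  2159^4 ≡ 2174;  2159^5 ≡ 715;  2159^7 ≡ 1641;  2159^10 ≡ 1691;  2159^14 ≡ 2351;  2159^17 ≡ 1066;  2159^20 ≡ 2281;  2159^28 ≡ 900;  2159^34 ≡ 619;  2159^35 ≡ 680;  2159^68 ≡ 2201;  2159^70 ≡ 486;  2159^85 ≡ 981;  2159^119 ≡ 84;  2159^140 ≡ 477;  2159^170 ≡ 437;  2159^238 ≡ 2294;  2159^340 ≡ 489;  2159^476 ≡ 426;  2159^595 ≡ 69;  2159^1190 ≡ 2380;  2159^2380 ≡ 1.
Smallest exponent giving 1 is 2380.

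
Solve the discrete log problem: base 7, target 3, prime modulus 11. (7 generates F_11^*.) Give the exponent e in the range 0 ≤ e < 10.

4

Successive powers of 7 modulo 11:
  7^0=1  7^1=7  7^2=5  7^3=2  7^4=3
So 7^4 ≡ 3 (mod 11), giving e = 4.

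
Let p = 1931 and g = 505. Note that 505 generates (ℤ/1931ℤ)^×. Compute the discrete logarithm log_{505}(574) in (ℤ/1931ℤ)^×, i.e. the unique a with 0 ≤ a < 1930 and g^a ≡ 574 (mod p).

183

Baby-step giant-step with m = ceil(sqrt(1930)) = 44.
Baby table (505^j mod 1931 for j=0..43):
  0:1  1:505  2:133  3:1511  4:310  5:139  6:679  7:1108
  8:1481  9:608  10:11  11:1693  12:1463  13:1173  14:1479  15:1529
  16:1676  17:602  18:843  19:895  20:121  21:1244  22:645  23:1317
  24:821  25:1371  26:1057  27:829  28:1549  29:190  30:1331  31:167
  32:1302  33:970  34:1307  35:1564  36:41  37:1395  38:1591  39:159
  40:1124  41:1837  42:805  43:1015
Giant step factor: 505^(-44) ≡ 604 (mod 1931).
Scan 574·604^i mod 1931 for i = 0, 1, …:
  i=0: 574   i=1: 1047   i=2: 951   i=3: 897
  i=4: 1108
Match at i=4, j=7: a = 4·44 + 7 = 183.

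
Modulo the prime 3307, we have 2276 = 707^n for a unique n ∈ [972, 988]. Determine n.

978

Compute 707^972 mod 3307 = 3092, then multiply by 707 repeatedly:
  707^972=3092  707^973=117  707^974=44  707^975=1345  707^976=1806
  707^977=340  707^978=2276
Found 2276 at exponent 978.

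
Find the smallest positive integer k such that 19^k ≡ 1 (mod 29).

28

The order of 19 must divide p − 1 = 28 = 2^2 · 7.
Divisors: 1, 2, 4, 7, 14, 28.
Check each in increasing order: 19^1 ≡ 19;  19^2 ≡ 13;  19^4 ≡ 24;  19^7 ≡ 12;  19^14 ≡ 28;  19^28 ≡ 1.
Smallest exponent giving 1 is 28.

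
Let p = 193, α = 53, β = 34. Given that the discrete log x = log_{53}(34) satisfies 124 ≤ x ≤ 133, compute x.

Compute 53^124 mod 193 = 157, then multiply by 53 repeatedly:
  53^124=157  53^125=22  53^126=8  53^127=38  53^128=84
  53^129=13  53^130=110  53^131=40  53^132=190  53^133=34
Found 34 at exponent 133.

133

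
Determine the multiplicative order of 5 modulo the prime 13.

The order of 5 must divide p − 1 = 12 = 2^2 · 3.
Divisors: 1, 2, 3, 4, 6, 12.
Check each in increasing order: 5^1 ≡ 5;  5^2 ≡ 12;  5^3 ≡ 8;  5^4 ≡ 1.
Smallest exponent giving 1 is 4.

4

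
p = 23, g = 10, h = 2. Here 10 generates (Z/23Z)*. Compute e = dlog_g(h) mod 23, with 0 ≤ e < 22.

8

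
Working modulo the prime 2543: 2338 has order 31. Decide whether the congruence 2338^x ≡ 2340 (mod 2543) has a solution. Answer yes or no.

2340 ∈ ⟨2338⟩ iff 2340^31 ≡ 1 (mod 2543), since |⟨2338⟩| = 31.
2340^31 mod 2543 = 1.
Since 1 = 1, 2340 lies in the subgroup.

yes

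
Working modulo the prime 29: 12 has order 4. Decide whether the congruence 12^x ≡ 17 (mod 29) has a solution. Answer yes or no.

17 ∈ ⟨12⟩ iff 17^4 ≡ 1 (mod 29), since |⟨12⟩| = 4.
17^4 mod 29 = 1.
Since 1 = 1, 17 lies in the subgroup.

yes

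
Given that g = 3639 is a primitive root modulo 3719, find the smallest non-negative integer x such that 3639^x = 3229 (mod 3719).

Baby-step giant-step with m = ceil(sqrt(3718)) = 61.
Baby table (3639^j mod 3719 for j=0..60):
  0:1  1:3639  2:2681  3:1222  4:2653  5:3462  6:1965  7:2717
  8:2061  9:2475  10:2826  11:779  12:903  13:2140  14:3593  15:2642
  16:623  17:2226  18:432  19:2630  20:1583  21:3525  22:644  23:546
  24:948  25:2259  26:1511  27:1847  28:1000  29:1818  30:3320  31:2168
  32:1353  33:3330  34:1368  35:2130  36:674  37:1865  38:3279  39:1729
  40:3002  41:1575  42:446  43:1510  44:1927  45:2038  46:596  47:667
  48:2425  49:3107  50:613  51:3026  52:3374  53:1567  54:1086  55:2376
  56:3308  57:3128  58:2652  59:3542  60:3003
Giant step factor: 3639^(-61) ≡ 2714 (mod 3719).
Scan 3229·2714^i mod 3719 for i = 0, 1, …:
  i=0: 3229   i=1: 1542   i=2: 1113   i=3: 854
  i=4: 819   i=5: 2523   i=6: 743   i=7: 804
  i=8: 2722   i=9: 1574     …   i=45: 52
  i=46: 3525
Match at i=46, j=21: x = 46·61 + 21 = 2827.

2827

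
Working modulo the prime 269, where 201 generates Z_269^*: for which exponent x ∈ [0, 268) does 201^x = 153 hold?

Baby-step giant-step with m = ceil(sqrt(268)) = 17.
Baby table (201^j mod 269 for j=0..16):
  0:1  1:201  2:51  3:29  4:180  5:134  6:34  7:109
  8:120  9:179  10:202  11:252  12:80  13:209  14:45  15:168
  16:143
Giant step factor: 201^(-17) ≡ 195 (mod 269).
Scan 153·195^i mod 269 for i = 0, 1, …:
  i=0: 153   i=1: 245   i=2: 162   i=3: 117
  i=4: 219   i=5: 203   i=6: 42   i=7: 120
Match at i=7, j=8: x = 7·17 + 8 = 127.

127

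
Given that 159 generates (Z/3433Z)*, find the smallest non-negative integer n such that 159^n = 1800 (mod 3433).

2748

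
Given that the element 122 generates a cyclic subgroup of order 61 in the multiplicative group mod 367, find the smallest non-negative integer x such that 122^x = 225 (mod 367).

47

Baby-step giant-step with m = ceil(sqrt(61)) = 8.
Baby table (122^j mod 367 for j=0..7):
  0:1  1:122  2:204  3:299  4:145  5:74  6:220  7:49
Giant step factor: 122^(-8) ≡ 322 (mod 367).
Scan 225·322^i mod 367 for i = 0, 1, …:
  i=0: 225   i=1: 151   i=2: 178   i=3: 64
  i=4: 56   i=5: 49
Match at i=5, j=7: x = 5·8 + 7 = 47.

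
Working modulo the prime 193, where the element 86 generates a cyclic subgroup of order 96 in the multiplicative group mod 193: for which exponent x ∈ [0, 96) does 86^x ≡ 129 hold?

78

Baby-step giant-step with m = ceil(sqrt(96)) = 10.
Baby table (86^j mod 193 for j=0..9):
  0:1  1:86  2:62  3:121  4:177  5:168  6:166  7:187
  8:63  9:14
Giant step factor: 86^(-10) ≡ 21 (mod 193).
Scan 129·21^i mod 193 for i = 0, 1, …:
  i=0: 129   i=1: 7   i=2: 147   i=3: 192
  i=4: 172   i=5: 138   i=6: 3   i=7: 63
Match at i=7, j=8: x = 7·10 + 8 = 78.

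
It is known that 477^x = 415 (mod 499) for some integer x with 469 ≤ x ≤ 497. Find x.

491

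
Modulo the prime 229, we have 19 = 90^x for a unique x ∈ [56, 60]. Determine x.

56

Compute 90^56 mod 229 = 19, then multiply by 90 repeatedly:
  90^56=19
Found 19 at exponent 56.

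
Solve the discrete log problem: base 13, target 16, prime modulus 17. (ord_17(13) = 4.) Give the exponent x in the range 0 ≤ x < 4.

2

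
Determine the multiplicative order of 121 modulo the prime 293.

146

The order of 121 must divide p − 1 = 292 = 2^2 · 73.
Divisors: 1, 2, 4, 73, 146, 292.
Check each in increasing order: 121^1 ≡ 121;  121^2 ≡ 284;  121^4 ≡ 81;  121^73 ≡ 292;  121^146 ≡ 1.
Smallest exponent giving 1 is 146.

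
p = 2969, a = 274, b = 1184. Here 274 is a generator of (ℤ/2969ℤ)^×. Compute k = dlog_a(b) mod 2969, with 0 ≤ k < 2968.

Baby-step giant-step with m = ceil(sqrt(2968)) = 55.
Baby table (274^j mod 2969 for j=0..54):
  0:1  1:274  2:851  3:1592  4:2734  5:928  6:1907  7:2943
  8:1783  9:1626  10:174  11:172  12:2593  13:891  14:676  15:1146
  16:2259  17:1414  18:1466  19:869  20:586  21:238  22:2863  23:646
  24:1833  25:481  26:1158  27:2578  28:2719  29:2756  30:1018  31:2815
  32:2339  33:2551  34:1259  35:562  36:2569  37:253  38:1035  39:1535
  40:1961  41:2894  42:233  43:1493  44:2329  45:2780  46:1656  47:2456
  48:1950  49:2849  50:2748  51:1795  52:1945  53:1479  54:1462
Giant step factor: 274^(-55) ≡ 2145 (mod 2969).
Scan 1184·2145^i mod 2969 for i = 0, 1, …:
  i=0: 1184   i=1: 1185   i=2: 361   i=3: 2405
  i=4: 1572   i=5: 2125   i=6: 710   i=7: 2822
  i=8: 2368   i=9: 2370     …   i=32: 1130
  i=33: 1146
Match at i=33, j=15: k = 33·55 + 15 = 1830.

1830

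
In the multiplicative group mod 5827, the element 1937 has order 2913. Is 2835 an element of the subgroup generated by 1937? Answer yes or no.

no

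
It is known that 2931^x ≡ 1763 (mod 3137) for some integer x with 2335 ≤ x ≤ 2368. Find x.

2346

Compute 2931^2335 mod 3137 = 340, then multiply by 2931 repeatedly:
  2931^2335=340  2931^2336=2111  2931^2337=1177  2931^2338=2224  2931^2339=2995
  2931^2340=1019  2931^2341=265  2931^2342=1876  2931^2343=2532  2931^2344=2287
  2931^2345=2565  2931^2346=1763
Found 1763 at exponent 2346.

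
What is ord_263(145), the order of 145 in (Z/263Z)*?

The order of 145 must divide p − 1 = 262 = 2 · 131.
Divisors: 1, 2, 131, 262.
Check each in increasing order: 145^1 ≡ 145;  145^2 ≡ 248;  145^131 ≡ 1.
Smallest exponent giving 1 is 131.

131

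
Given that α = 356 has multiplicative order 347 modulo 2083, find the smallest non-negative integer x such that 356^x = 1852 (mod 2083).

Baby-step giant-step with m = ceil(sqrt(347)) = 19.
Baby table (356^j mod 2083 for j=0..18):
  0:1  1:356  2:1756  3:236  4:696  5:1982  6:1538  7:1782
  8:1160  9:526  10:1869  11:887  12:1239  13:1571  14:1032  15:784
  16:2065  17:1924  18:1720
Giant step factor: 356^(-19) ≡ 127 (mod 2083).
Scan 1852·127^i mod 2083 for i = 0, 1, …:
  i=0: 1852   i=1: 1908   i=2: 688   i=3: 1973
  i=4: 611   i=5: 526
Match at i=5, j=9: x = 5·19 + 9 = 104.

104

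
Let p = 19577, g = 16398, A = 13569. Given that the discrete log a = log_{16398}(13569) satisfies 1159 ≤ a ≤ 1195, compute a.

Compute 16398^1159 mod 19577 = 15250, then multiply by 16398 repeatedly:
  16398^1159=15250  16398^1160=12479  16398^1161=11838  16398^1162=13569
Found 13569 at exponent 1162.

1162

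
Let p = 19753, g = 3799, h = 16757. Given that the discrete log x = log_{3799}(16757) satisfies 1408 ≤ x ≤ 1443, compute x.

Compute 3799^1408 mod 19753 = 5860, then multiply by 3799 repeatedly:
  3799^1408=5860  3799^1409=509  3799^1410=17650  3799^1411=10668  3799^1412=14329
  3799^1413=16356  3799^1414=13259  3799^1415=791  3799^1416=2553  3799^1417=124
  3799^1418=16757
Found 16757 at exponent 1418.

1418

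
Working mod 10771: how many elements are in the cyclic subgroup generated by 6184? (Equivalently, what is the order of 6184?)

The order of 6184 must divide p − 1 = 10770 = 2 · 3 · 5 · 359.
Divisors: 1, 2, 3, 5, 6, 10, 15, 30, 359, 718, 1077, 1795, 2154, 3590, 5385, 10770.
Check each in increasing order: 6184^1 ≡ 6184;  6184^2 ≡ 4806;  6184^3 ≡ 3115;  6184^5 ≡ 9771;  6184^6 ≡ 9325;  6184^10 ≡ 9068;  6184^15 ≡ 1182;  6184^30 ≡ 7665;  6184^359 ≡ 3454;  6184^718 ≡ 6619;  6184^1077 ≡ 5964;  6184^1795 ≡ 1.
Smallest exponent giving 1 is 1795.

1795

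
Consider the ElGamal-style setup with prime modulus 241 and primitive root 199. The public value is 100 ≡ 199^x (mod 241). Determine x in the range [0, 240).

32

Baby-step giant-step with m = ceil(sqrt(240)) = 16.
Baby table (199^j mod 241 for j=0..15):
  0:1  1:199  2:77  3:140  4:145  5:176  6:79  7:56
  8:58  9:215  10:128  11:167  12:216  13:86  14:3  15:115
Giant step factor: 199^(-16) ≡ 24 (mod 241).
Scan 100·24^i mod 241 for i = 0, 1, …:
  i=0: 100   i=1: 231   i=2: 1
Match at i=2, j=0: x = 2·16 + 0 = 32.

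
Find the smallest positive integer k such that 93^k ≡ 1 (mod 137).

68

The order of 93 must divide p − 1 = 136 = 2^3 · 17.
Divisors: 1, 2, 4, 8, 17, 34, 68, 136.
Check each in increasing order: 93^1 ≡ 93;  93^2 ≡ 18;  93^4 ≡ 50;  93^8 ≡ 34;  93^17 ≡ 100;  93^34 ≡ 136;  93^68 ≡ 1.
Smallest exponent giving 1 is 68.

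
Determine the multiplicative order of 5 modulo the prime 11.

The order of 5 must divide p − 1 = 10 = 2 · 5.
Divisors: 1, 2, 5, 10.
Check each in increasing order: 5^1 ≡ 5;  5^2 ≡ 3;  5^5 ≡ 1.
Smallest exponent giving 1 is 5.

5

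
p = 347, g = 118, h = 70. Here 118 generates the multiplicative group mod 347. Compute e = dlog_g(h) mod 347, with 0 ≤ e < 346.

Baby-step giant-step with m = ceil(sqrt(346)) = 19.
Baby table (118^j mod 347 for j=0..18):
  0:1  1:118  2:44  3:334  4:201  5:122  6:169  7:163
  8:149  9:232  10:310  11:145  12:107  13:134  14:197  15:344
  16:340  17:215  18:39
Giant step factor: 118^(-19) ≡ 286 (mod 347).
Scan 70·286^i mod 347 for i = 0, 1, …:
  i=0: 70   i=1: 241   i=2: 220   i=3: 113
  i=4: 47   i=5: 256   i=6: 346   i=7: 61
  i=8: 96   i=9: 43     …   i=14: 187
  i=15: 44
Match at i=15, j=2: e = 15·19 + 2 = 287.

287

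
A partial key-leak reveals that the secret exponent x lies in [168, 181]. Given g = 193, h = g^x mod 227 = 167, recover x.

Compute 193^168 mod 227 = 132, then multiply by 193 repeatedly:
  193^168=132  193^169=52  193^170=48  193^171=184  193^172=100
  193^173=5  193^174=57  193^175=105  193^176=62  193^177=162
  193^178=167
Found 167 at exponent 178.

178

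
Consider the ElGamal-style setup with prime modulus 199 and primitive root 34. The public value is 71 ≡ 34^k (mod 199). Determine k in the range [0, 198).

91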